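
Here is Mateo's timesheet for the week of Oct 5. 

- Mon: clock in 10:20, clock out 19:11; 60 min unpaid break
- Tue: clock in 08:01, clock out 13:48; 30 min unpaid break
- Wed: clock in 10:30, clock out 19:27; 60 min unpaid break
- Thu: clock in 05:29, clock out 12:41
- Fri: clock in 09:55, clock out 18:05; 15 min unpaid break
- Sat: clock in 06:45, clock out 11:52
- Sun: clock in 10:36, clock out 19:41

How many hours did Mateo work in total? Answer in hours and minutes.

Mon: 10:20–19:11 = 8 h 51 min; less 60 min break → 7 h 51 min
Tue: 08:01–13:48 = 5 h 47 min; less 30 min break → 5 h 17 min
Wed: 10:30–19:27 = 8 h 57 min; less 60 min break → 7 h 57 min
Thu: 05:29–12:41 = 7 h 12 min
Fri: 09:55–18:05 = 8 h 10 min; less 15 min break → 7 h 55 min
Sat: 06:45–11:52 = 5 h 7 min
Sun: 10:36–19:41 = 9 h 5 min
Total: 7 h 51 min + 5 h 17 min + 7 h 57 min + 7 h 12 min + 7 h 55 min + 5 h 7 min + 9 h 5 min = 50 h 24 min.

50 h 24 min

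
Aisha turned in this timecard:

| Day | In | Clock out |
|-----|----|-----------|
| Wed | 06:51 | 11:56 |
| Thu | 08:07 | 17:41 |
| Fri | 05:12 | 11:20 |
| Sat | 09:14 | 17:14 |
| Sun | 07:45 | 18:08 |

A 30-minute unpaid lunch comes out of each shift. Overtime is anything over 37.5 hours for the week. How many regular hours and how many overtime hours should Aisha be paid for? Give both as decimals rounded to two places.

Regular 36.67 hours, overtime 0.00 hours

Wed: 06:51–11:56 = 5 h 5 min; less 30 min break → 4 h 35 min
Thu: 08:07–17:41 = 9 h 34 min; less 30 min break → 9 h 4 min
Fri: 05:12–11:20 = 6 h 8 min; less 30 min break → 5 h 38 min
Sat: 09:14–17:14 = 8 h 0 min; less 30 min break → 7 h 30 min
Sun: 07:45–18:08 = 10 h 23 min; less 30 min break → 9 h 53 min
Total worked: 36 h 40 min = 36.67 h.
Threshold 37.5 h → overtime 0 h 0 min, regular 36 h 40 min.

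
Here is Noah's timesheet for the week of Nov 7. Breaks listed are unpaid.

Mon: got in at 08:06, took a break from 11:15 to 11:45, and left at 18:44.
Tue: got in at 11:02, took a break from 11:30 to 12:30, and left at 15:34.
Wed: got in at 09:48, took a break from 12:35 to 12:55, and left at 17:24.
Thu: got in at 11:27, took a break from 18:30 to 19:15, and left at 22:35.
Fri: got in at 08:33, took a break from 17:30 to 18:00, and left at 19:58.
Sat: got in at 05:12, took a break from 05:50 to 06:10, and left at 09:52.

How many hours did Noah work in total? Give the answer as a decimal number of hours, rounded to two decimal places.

Mon: 08:06–18:44 = 10 h 38 min; less 30 min break → 10 h 8 min
Tue: 11:02–15:34 = 4 h 32 min; less 60 min break → 3 h 32 min
Wed: 09:48–17:24 = 7 h 36 min; less 20 min break → 7 h 16 min
Thu: 11:27–22:35 = 11 h 8 min; less 45 min break → 10 h 23 min
Fri: 08:33–19:58 = 11 h 25 min; less 30 min break → 10 h 55 min
Sat: 05:12–09:52 = 4 h 40 min; less 20 min break → 4 h 20 min
Total: 10 h 8 min + 3 h 32 min + 7 h 16 min + 10 h 23 min + 10 h 55 min + 4 h 20 min = 46 h 34 min.

46.57 hours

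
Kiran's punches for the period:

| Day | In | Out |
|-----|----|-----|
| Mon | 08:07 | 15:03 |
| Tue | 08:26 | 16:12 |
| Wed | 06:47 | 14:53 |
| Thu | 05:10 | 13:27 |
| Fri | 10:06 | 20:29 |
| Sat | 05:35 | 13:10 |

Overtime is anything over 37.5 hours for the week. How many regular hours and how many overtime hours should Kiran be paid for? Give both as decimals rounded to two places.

Mon: 08:07–15:03 = 6 h 56 min
Tue: 08:26–16:12 = 7 h 46 min
Wed: 06:47–14:53 = 8 h 6 min
Thu: 05:10–13:27 = 8 h 17 min
Fri: 10:06–20:29 = 10 h 23 min
Sat: 05:35–13:10 = 7 h 35 min
Total worked: 49 h 3 min = 49.05 h.
Threshold 37.5 h → overtime 11 h 33 min, regular 37 h 30 min.

Regular 37.50 hours, overtime 11.55 hours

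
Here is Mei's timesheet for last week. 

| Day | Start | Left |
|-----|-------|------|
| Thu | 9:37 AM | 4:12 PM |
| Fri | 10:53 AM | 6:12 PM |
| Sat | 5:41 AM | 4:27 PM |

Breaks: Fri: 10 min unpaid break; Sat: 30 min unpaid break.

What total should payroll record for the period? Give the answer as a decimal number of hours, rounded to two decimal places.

24.00 hours

Thu: 9:37 AM–4:12 PM = 6 h 35 min
Fri: 10:53 AM–6:12 PM = 7 h 19 min; less 10 min break → 7 h 9 min
Sat: 5:41 AM–4:27 PM = 10 h 46 min; less 30 min break → 10 h 16 min
Total: 6 h 35 min + 7 h 9 min + 10 h 16 min = 24 h 0 min.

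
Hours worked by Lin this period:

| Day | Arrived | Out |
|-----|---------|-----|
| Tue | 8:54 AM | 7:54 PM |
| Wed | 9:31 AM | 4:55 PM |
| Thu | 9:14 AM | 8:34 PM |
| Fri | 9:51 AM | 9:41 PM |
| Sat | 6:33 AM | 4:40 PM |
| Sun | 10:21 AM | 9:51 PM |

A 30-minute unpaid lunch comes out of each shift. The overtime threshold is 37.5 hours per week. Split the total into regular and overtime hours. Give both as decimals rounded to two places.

Tue: 8:54 AM–7:54 PM = 11 h 0 min; less 30 min break → 10 h 30 min
Wed: 9:31 AM–4:55 PM = 7 h 24 min; less 30 min break → 6 h 54 min
Thu: 9:14 AM–8:34 PM = 11 h 20 min; less 30 min break → 10 h 50 min
Fri: 9:51 AM–9:41 PM = 11 h 50 min; less 30 min break → 11 h 20 min
Sat: 6:33 AM–4:40 PM = 10 h 7 min; less 30 min break → 9 h 37 min
Sun: 10:21 AM–9:51 PM = 11 h 30 min; less 30 min break → 11 h 0 min
Total worked: 60 h 11 min = 60.18 h.
Threshold 37.5 h → overtime 22 h 41 min, regular 37 h 30 min.

Regular 37.50 hours, overtime 22.68 hours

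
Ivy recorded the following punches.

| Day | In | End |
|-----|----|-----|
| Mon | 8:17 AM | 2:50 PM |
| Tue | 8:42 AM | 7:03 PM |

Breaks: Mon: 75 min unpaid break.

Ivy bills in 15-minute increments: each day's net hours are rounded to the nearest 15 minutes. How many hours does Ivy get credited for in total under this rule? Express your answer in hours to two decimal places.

Mon: 8:17 AM–2:50 PM = 6 h 33 min − 75 min = 5 h 18 min → rounds to 5 h 15 min
Tue: 8:42 AM–7:03 PM = 10 h 21 min → rounds to 10 h 15 min
Total credited: 15 h 30 min.

15.50 hours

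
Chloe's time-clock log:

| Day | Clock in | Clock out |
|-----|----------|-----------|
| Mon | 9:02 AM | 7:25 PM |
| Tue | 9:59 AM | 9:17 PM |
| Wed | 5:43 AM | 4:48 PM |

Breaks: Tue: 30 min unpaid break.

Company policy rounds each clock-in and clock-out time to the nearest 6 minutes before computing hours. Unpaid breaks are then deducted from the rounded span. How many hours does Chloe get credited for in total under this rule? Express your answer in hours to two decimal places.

32.30 hours

Mon: in 9:02 AM→9:00 AM, out 7:25 PM→7:24 PM; 10 h 24 min
Tue: in 9:59 AM→10:00 AM, out 9:17 PM→9:18 PM; 11 h 18 min − 30 min = 10 h 48 min
Wed: in 5:43 AM→5:42 AM, out 4:48 PM→4:48 PM; 11 h 6 min
Total credited: 32 h 18 min.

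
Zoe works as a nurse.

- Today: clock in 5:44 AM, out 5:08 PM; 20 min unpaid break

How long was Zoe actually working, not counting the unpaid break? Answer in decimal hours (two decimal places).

11.07 hours

Today: 5:44 AM–5:08 PM = 11 h 24 min; less 20 min break → 11 h 4 min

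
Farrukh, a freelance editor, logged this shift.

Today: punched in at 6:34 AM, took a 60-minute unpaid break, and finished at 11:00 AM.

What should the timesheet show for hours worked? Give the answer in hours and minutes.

Today: 6:34 AM–11:00 AM = 4 h 26 min; less 60 min break → 3 h 26 min

3 h 26 min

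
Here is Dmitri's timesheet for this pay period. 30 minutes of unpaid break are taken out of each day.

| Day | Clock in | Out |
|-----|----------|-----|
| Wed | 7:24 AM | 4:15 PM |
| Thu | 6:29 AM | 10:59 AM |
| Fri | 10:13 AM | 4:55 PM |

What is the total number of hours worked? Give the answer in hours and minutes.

18 h 33 min

Wed: 7:24 AM–4:15 PM = 8 h 51 min; less 30 min break → 8 h 21 min
Thu: 6:29 AM–10:59 AM = 4 h 30 min; less 30 min break → 4 h 0 min
Fri: 10:13 AM–4:55 PM = 6 h 42 min; less 30 min break → 6 h 12 min
Total: 8 h 21 min + 4 h 0 min + 6 h 12 min = 18 h 33 min.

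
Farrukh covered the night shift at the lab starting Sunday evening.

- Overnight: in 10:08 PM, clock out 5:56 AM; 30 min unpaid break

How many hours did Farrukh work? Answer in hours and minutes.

7 h 18 min

Overnight: 10:08 PM → midnight = 1 h 52 min; midnight → 5:56 AM = 5 h 56 min; span 7 h 48 min; less 30 min break → 7 h 18 min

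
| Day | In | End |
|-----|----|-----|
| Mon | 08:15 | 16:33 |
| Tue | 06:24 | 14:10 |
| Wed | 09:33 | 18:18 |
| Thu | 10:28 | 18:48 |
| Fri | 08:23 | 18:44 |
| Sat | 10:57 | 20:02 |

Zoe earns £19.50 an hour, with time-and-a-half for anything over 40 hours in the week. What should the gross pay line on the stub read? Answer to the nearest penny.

Mon: 08:15–16:33 = 8 h 18 min
Tue: 06:24–14:10 = 7 h 46 min
Wed: 09:33–18:18 = 8 h 45 min
Thu: 10:28–18:48 = 8 h 20 min
Fri: 08:23–18:44 = 10 h 21 min
Sat: 10:57–20:02 = 9 h 5 min
Total worked: 52 h 35 min = 3155 min.
Regular 40 h 0 min = 2400 min at £19.50/h; overtime 12 h 35 min = 755 min at £29.25/h.
Pay = (2400 × £19.50 + 755 × £29.25) ÷ 60 = £1148.06.

£1148.06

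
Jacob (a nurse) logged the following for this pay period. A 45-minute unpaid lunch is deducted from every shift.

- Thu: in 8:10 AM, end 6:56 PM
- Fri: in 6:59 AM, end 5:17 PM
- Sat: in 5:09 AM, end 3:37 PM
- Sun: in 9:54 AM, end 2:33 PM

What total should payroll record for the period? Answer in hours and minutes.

33 h 11 min

Thu: 8:10 AM–6:56 PM = 10 h 46 min; less 45 min break → 10 h 1 min
Fri: 6:59 AM–5:17 PM = 10 h 18 min; less 45 min break → 9 h 33 min
Sat: 5:09 AM–3:37 PM = 10 h 28 min; less 45 min break → 9 h 43 min
Sun: 9:54 AM–2:33 PM = 4 h 39 min; less 45 min break → 3 h 54 min
Total: 10 h 1 min + 9 h 33 min + 9 h 43 min + 3 h 54 min = 33 h 11 min.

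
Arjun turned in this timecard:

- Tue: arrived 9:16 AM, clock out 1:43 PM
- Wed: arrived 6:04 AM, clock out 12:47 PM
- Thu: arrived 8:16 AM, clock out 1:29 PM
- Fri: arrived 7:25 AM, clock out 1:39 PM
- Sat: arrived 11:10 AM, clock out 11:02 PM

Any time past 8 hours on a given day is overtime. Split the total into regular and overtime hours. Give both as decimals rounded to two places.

Regular 30.62 hours, overtime 3.87 hours

Tue: 9:16 AM–1:43 PM = 4 h 27 min
Wed: 6:04 AM–12:47 PM = 6 h 43 min
Thu: 8:16 AM–1:29 PM = 5 h 13 min
Fri: 7:25 AM–1:39 PM = 6 h 14 min
Sat: 11:10 AM–11:02 PM = 11 h 52 min
Tue reg 4 h 27 min / OT 0 h 0 min; Wed reg 6 h 43 min / OT 0 h 0 min; Thu reg 5 h 13 min / OT 0 h 0 min; Fri reg 6 h 14 min / OT 0 h 0 min; Sat reg 8 h 0 min / OT 3 h 52 min.
Totals: regular 30 h 37 min, overtime 3 h 52 min.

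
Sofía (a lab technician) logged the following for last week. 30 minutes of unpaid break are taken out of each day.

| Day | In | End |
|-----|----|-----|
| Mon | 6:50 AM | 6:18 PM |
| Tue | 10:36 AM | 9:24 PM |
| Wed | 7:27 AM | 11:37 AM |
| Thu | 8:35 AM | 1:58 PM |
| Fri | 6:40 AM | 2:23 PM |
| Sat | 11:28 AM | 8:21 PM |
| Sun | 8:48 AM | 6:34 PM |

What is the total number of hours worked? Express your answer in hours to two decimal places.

Mon: 6:50 AM–6:18 PM = 11 h 28 min; less 30 min break → 10 h 58 min
Tue: 10:36 AM–9:24 PM = 10 h 48 min; less 30 min break → 10 h 18 min
Wed: 7:27 AM–11:37 AM = 4 h 10 min; less 30 min break → 3 h 40 min
Thu: 8:35 AM–1:58 PM = 5 h 23 min; less 30 min break → 4 h 53 min
Fri: 6:40 AM–2:23 PM = 7 h 43 min; less 30 min break → 7 h 13 min
Sat: 11:28 AM–8:21 PM = 8 h 53 min; less 30 min break → 8 h 23 min
Sun: 8:48 AM–6:34 PM = 9 h 46 min; less 30 min break → 9 h 16 min
Total: 10 h 58 min + 10 h 18 min + 3 h 40 min + 4 h 53 min + 7 h 13 min + 8 h 23 min + 9 h 16 min = 54 h 41 min.

54.68 hours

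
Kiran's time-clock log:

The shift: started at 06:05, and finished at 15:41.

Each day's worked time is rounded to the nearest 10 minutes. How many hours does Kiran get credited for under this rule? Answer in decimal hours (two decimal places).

9.67 hours

The shift: 06:05–15:41 = 9 h 36 min → rounds to 9 h 40 min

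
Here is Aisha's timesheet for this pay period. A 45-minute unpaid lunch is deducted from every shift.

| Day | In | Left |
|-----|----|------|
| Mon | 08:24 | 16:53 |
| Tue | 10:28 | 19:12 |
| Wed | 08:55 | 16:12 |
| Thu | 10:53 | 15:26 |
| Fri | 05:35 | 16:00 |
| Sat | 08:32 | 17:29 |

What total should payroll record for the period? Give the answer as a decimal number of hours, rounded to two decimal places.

Mon: 08:24–16:53 = 8 h 29 min; less 45 min break → 7 h 44 min
Tue: 10:28–19:12 = 8 h 44 min; less 45 min break → 7 h 59 min
Wed: 08:55–16:12 = 7 h 17 min; less 45 min break → 6 h 32 min
Thu: 10:53–15:26 = 4 h 33 min; less 45 min break → 3 h 48 min
Fri: 05:35–16:00 = 10 h 25 min; less 45 min break → 9 h 40 min
Sat: 08:32–17:29 = 8 h 57 min; less 45 min break → 8 h 12 min
Total: 7 h 44 min + 7 h 59 min + 6 h 32 min + 3 h 48 min + 9 h 40 min + 8 h 12 min = 43 h 55 min.

43.92 hours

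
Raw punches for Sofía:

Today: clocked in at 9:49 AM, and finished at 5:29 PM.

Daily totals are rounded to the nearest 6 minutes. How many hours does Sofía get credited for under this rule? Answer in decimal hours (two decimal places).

7.70 hours

Today: 9:49 AM–5:29 PM = 7 h 40 min → rounds to 7 h 42 min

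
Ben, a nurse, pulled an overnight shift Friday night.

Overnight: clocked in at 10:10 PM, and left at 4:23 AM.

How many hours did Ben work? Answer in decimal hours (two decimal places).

Overnight: 10:10 PM → midnight = 1 h 50 min; midnight → 4:23 AM = 4 h 23 min; span 6 h 13 min

6.22 hours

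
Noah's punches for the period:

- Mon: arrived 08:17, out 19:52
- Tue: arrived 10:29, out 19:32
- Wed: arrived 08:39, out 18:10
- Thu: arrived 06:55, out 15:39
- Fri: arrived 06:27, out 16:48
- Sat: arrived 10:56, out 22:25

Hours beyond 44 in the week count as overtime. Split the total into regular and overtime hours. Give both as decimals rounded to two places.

Regular 44.00 hours, overtime 16.72 hours

Mon: 08:17–19:52 = 11 h 35 min
Tue: 10:29–19:32 = 9 h 3 min
Wed: 08:39–18:10 = 9 h 31 min
Thu: 06:55–15:39 = 8 h 44 min
Fri: 06:27–16:48 = 10 h 21 min
Sat: 10:56–22:25 = 11 h 29 min
Total worked: 60 h 43 min = 60.72 h.
Threshold 44 h → overtime 16 h 43 min, regular 44 h 0 min.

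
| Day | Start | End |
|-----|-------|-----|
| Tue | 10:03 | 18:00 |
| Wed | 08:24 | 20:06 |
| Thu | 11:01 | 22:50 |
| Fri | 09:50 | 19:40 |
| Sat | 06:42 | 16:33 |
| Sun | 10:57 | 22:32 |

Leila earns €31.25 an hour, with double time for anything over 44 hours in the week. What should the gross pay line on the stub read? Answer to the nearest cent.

€2545.83

Tue: 10:03–18:00 = 7 h 57 min
Wed: 08:24–20:06 = 11 h 42 min
Thu: 11:01–22:50 = 11 h 49 min
Fri: 09:50–19:40 = 9 h 50 min
Sat: 06:42–16:33 = 9 h 51 min
Sun: 10:57–22:32 = 11 h 35 min
Total worked: 62 h 44 min = 3764 min.
Regular 44 h 0 min = 2640 min at €31.25/h; overtime 18 h 44 min = 1124 min at €62.50/h.
Pay = (2640 × €31.25 + 1124 × €62.50) ÷ 60 = €2545.83.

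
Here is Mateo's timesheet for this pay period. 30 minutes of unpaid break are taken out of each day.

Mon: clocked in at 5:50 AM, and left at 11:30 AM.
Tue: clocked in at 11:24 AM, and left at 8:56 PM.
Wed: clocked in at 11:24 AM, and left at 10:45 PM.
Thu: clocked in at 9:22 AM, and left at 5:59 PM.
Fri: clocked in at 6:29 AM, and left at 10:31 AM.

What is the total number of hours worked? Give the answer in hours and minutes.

Mon: 5:50 AM–11:30 AM = 5 h 40 min; less 30 min break → 5 h 10 min
Tue: 11:24 AM–8:56 PM = 9 h 32 min; less 30 min break → 9 h 2 min
Wed: 11:24 AM–10:45 PM = 11 h 21 min; less 30 min break → 10 h 51 min
Thu: 9:22 AM–5:59 PM = 8 h 37 min; less 30 min break → 8 h 7 min
Fri: 6:29 AM–10:31 AM = 4 h 2 min; less 30 min break → 3 h 32 min
Total: 5 h 10 min + 9 h 2 min + 10 h 51 min + 8 h 7 min + 3 h 32 min = 36 h 42 min.

36 h 42 min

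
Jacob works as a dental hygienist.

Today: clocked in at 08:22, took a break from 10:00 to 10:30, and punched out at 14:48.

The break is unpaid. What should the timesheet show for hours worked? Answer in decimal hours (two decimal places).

5.93 hours

Today: 08:22–14:48 = 6 h 26 min; less 30 min break → 5 h 56 min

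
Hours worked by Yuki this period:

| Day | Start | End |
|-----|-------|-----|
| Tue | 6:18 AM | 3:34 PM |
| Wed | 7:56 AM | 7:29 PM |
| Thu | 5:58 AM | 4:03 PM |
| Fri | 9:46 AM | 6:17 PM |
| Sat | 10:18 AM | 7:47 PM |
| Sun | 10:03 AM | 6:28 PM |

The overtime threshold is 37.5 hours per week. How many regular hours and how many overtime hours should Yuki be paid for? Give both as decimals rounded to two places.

Tue: 6:18 AM–3:34 PM = 9 h 16 min
Wed: 7:56 AM–7:29 PM = 11 h 33 min
Thu: 5:58 AM–4:03 PM = 10 h 5 min
Fri: 9:46 AM–6:17 PM = 8 h 31 min
Sat: 10:18 AM–7:47 PM = 9 h 29 min
Sun: 10:03 AM–6:28 PM = 8 h 25 min
Total worked: 57 h 19 min = 57.32 h.
Threshold 37.5 h → overtime 19 h 49 min, regular 37 h 30 min.

Regular 37.50 hours, overtime 19.82 hours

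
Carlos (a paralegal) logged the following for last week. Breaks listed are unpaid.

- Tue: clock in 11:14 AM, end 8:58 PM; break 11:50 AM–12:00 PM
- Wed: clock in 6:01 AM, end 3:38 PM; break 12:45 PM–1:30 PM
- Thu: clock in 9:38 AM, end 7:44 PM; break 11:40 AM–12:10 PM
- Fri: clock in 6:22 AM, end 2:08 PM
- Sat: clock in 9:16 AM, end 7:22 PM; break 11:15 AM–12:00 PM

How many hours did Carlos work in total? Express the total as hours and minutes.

45 h 9 min

Tue: 11:14 AM–8:58 PM = 9 h 44 min; less 10 min break → 9 h 34 min
Wed: 6:01 AM–3:38 PM = 9 h 37 min; less 45 min break → 8 h 52 min
Thu: 9:38 AM–7:44 PM = 10 h 6 min; less 30 min break → 9 h 36 min
Fri: 6:22 AM–2:08 PM = 7 h 46 min
Sat: 9:16 AM–7:22 PM = 10 h 6 min; less 45 min break → 9 h 21 min
Total: 9 h 34 min + 8 h 52 min + 9 h 36 min + 7 h 46 min + 9 h 21 min = 45 h 9 min.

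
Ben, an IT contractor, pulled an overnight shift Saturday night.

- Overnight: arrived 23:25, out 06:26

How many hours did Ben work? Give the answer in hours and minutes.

Overnight: 23:25 → midnight = 0 h 35 min; midnight → 06:26 = 6 h 26 min; span 7 h 1 min

7 h 1 min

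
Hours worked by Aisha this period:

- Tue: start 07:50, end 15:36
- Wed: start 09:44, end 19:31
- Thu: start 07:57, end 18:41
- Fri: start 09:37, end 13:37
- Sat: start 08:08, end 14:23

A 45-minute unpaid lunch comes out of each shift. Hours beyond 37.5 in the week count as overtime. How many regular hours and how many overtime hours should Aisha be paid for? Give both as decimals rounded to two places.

Regular 34.78 hours, overtime 0.00 hours

Tue: 07:50–15:36 = 7 h 46 min; less 45 min break → 7 h 1 min
Wed: 09:44–19:31 = 9 h 47 min; less 45 min break → 9 h 2 min
Thu: 07:57–18:41 = 10 h 44 min; less 45 min break → 9 h 59 min
Fri: 09:37–13:37 = 4 h 0 min; less 45 min break → 3 h 15 min
Sat: 08:08–14:23 = 6 h 15 min; less 45 min break → 5 h 30 min
Total worked: 34 h 47 min = 34.78 h.
Threshold 37.5 h → overtime 0 h 0 min, regular 34 h 47 min.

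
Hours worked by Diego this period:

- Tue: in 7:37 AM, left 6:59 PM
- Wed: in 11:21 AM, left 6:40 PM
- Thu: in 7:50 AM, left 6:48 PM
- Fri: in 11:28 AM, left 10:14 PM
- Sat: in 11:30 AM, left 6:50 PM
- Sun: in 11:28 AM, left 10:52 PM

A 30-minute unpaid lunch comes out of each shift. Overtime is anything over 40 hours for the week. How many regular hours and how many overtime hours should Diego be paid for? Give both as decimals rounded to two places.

Regular 40.00 hours, overtime 16.15 hours

Tue: 7:37 AM–6:59 PM = 11 h 22 min; less 30 min break → 10 h 52 min
Wed: 11:21 AM–6:40 PM = 7 h 19 min; less 30 min break → 6 h 49 min
Thu: 7:50 AM–6:48 PM = 10 h 58 min; less 30 min break → 10 h 28 min
Fri: 11:28 AM–10:14 PM = 10 h 46 min; less 30 min break → 10 h 16 min
Sat: 11:30 AM–6:50 PM = 7 h 20 min; less 30 min break → 6 h 50 min
Sun: 11:28 AM–10:52 PM = 11 h 24 min; less 30 min break → 10 h 54 min
Total worked: 56 h 9 min = 56.15 h.
Threshold 40 h → overtime 16 h 9 min, regular 40 h 0 min.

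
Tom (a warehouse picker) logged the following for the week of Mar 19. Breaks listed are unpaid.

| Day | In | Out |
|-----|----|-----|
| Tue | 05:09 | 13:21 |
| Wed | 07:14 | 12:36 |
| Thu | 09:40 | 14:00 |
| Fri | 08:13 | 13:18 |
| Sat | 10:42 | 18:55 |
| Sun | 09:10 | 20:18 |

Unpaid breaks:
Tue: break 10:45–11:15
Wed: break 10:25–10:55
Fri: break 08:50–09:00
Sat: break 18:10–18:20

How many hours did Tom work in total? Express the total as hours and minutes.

41 h 0 min

Tue: 05:09–13:21 = 8 h 12 min; less 30 min break → 7 h 42 min
Wed: 07:14–12:36 = 5 h 22 min; less 30 min break → 4 h 52 min
Thu: 09:40–14:00 = 4 h 20 min
Fri: 08:13–13:18 = 5 h 5 min; less 10 min break → 4 h 55 min
Sat: 10:42–18:55 = 8 h 13 min; less 10 min break → 8 h 3 min
Sun: 09:10–20:18 = 11 h 8 min
Total: 7 h 42 min + 4 h 52 min + 4 h 20 min + 4 h 55 min + 8 h 3 min + 11 h 8 min = 41 h 0 min.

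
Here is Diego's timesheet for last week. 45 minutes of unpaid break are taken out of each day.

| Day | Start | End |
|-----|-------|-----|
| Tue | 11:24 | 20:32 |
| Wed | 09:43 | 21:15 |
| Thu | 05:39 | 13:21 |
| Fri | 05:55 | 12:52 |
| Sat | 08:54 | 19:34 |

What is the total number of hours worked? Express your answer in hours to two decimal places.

Tue: 11:24–20:32 = 9 h 8 min; less 45 min break → 8 h 23 min
Wed: 09:43–21:15 = 11 h 32 min; less 45 min break → 10 h 47 min
Thu: 05:39–13:21 = 7 h 42 min; less 45 min break → 6 h 57 min
Fri: 05:55–12:52 = 6 h 57 min; less 45 min break → 6 h 12 min
Sat: 08:54–19:34 = 10 h 40 min; less 45 min break → 9 h 55 min
Total: 8 h 23 min + 10 h 47 min + 6 h 57 min + 6 h 12 min + 9 h 55 min = 42 h 14 min.

42.23 hours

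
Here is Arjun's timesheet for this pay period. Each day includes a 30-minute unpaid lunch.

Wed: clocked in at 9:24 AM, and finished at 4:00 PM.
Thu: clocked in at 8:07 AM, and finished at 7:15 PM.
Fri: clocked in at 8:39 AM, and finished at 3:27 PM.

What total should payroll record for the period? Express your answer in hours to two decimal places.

23.03 hours

Wed: 9:24 AM–4:00 PM = 6 h 36 min; less 30 min break → 6 h 6 min
Thu: 8:07 AM–7:15 PM = 11 h 8 min; less 30 min break → 10 h 38 min
Fri: 8:39 AM–3:27 PM = 6 h 48 min; less 30 min break → 6 h 18 min
Total: 6 h 6 min + 10 h 38 min + 6 h 18 min = 23 h 2 min.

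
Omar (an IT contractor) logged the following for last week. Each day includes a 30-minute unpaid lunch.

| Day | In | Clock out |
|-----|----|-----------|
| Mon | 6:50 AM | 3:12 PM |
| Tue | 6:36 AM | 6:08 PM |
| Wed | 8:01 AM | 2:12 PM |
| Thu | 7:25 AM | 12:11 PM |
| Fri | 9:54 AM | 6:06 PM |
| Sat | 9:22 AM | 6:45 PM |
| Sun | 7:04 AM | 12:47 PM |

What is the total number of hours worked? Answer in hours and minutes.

Mon: 6:50 AM–3:12 PM = 8 h 22 min; less 30 min break → 7 h 52 min
Tue: 6:36 AM–6:08 PM = 11 h 32 min; less 30 min break → 11 h 2 min
Wed: 8:01 AM–2:12 PM = 6 h 11 min; less 30 min break → 5 h 41 min
Thu: 7:25 AM–12:11 PM = 4 h 46 min; less 30 min break → 4 h 16 min
Fri: 9:54 AM–6:06 PM = 8 h 12 min; less 30 min break → 7 h 42 min
Sat: 9:22 AM–6:45 PM = 9 h 23 min; less 30 min break → 8 h 53 min
Sun: 7:04 AM–12:47 PM = 5 h 43 min; less 30 min break → 5 h 13 min
Total: 7 h 52 min + 11 h 2 min + 5 h 41 min + 4 h 16 min + 7 h 42 min + 8 h 53 min + 5 h 13 min = 50 h 39 min.

50 h 39 min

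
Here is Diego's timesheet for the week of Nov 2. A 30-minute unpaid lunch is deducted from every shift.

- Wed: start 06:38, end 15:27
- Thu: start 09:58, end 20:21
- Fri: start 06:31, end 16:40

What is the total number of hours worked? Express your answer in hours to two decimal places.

27.85 hours

Wed: 06:38–15:27 = 8 h 49 min; less 30 min break → 8 h 19 min
Thu: 09:58–20:21 = 10 h 23 min; less 30 min break → 9 h 53 min
Fri: 06:31–16:40 = 10 h 9 min; less 30 min break → 9 h 39 min
Total: 8 h 19 min + 9 h 53 min + 9 h 39 min = 27 h 51 min.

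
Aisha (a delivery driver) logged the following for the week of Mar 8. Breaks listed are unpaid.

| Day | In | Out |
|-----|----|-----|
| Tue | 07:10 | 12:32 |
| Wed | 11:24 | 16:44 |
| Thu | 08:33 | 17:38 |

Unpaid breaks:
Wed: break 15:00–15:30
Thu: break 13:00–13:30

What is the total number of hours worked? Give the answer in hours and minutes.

18 h 47 min

Tue: 07:10–12:32 = 5 h 22 min
Wed: 11:24–16:44 = 5 h 20 min; less 30 min break → 4 h 50 min
Thu: 08:33–17:38 = 9 h 5 min; less 30 min break → 8 h 35 min
Total: 5 h 22 min + 4 h 50 min + 8 h 35 min = 18 h 47 min.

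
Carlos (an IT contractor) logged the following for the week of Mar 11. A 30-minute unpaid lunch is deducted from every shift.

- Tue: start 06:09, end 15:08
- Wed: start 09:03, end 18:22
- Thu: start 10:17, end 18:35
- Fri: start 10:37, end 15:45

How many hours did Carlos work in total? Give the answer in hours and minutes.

Tue: 06:09–15:08 = 8 h 59 min; less 30 min break → 8 h 29 min
Wed: 09:03–18:22 = 9 h 19 min; less 30 min break → 8 h 49 min
Thu: 10:17–18:35 = 8 h 18 min; less 30 min break → 7 h 48 min
Fri: 10:37–15:45 = 5 h 8 min; less 30 min break → 4 h 38 min
Total: 8 h 29 min + 8 h 49 min + 7 h 48 min + 4 h 38 min = 29 h 44 min.

29 h 44 min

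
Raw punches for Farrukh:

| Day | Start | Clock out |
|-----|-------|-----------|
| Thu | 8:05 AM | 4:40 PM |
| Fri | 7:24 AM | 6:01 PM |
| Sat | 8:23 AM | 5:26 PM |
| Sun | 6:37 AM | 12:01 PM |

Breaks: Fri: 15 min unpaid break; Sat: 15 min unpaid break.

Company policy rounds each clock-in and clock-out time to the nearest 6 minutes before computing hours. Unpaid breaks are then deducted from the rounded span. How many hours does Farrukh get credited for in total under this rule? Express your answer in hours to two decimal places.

Thu: in 8:05 AM→8:06 AM, out 4:40 PM→4:42 PM; 8 h 36 min
Fri: in 7:24 AM→7:24 AM, out 6:01 PM→6:00 PM; 10 h 36 min − 15 min = 10 h 21 min
Sat: in 8:23 AM→8:24 AM, out 5:26 PM→5:24 PM; 9 h 0 min − 15 min = 8 h 45 min
Sun: in 6:37 AM→6:36 AM, out 12:01 PM→12:00 PM; 5 h 24 min
Total credited: 33 h 6 min.

33.10 hours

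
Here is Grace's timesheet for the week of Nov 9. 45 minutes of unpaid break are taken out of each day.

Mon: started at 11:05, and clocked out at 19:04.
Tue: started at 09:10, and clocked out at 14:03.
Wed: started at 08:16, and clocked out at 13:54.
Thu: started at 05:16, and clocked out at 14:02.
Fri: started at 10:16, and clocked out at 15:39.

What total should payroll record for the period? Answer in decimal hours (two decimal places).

Mon: 11:05–19:04 = 7 h 59 min; less 45 min break → 7 h 14 min
Tue: 09:10–14:03 = 4 h 53 min; less 45 min break → 4 h 8 min
Wed: 08:16–13:54 = 5 h 38 min; less 45 min break → 4 h 53 min
Thu: 05:16–14:02 = 8 h 46 min; less 45 min break → 8 h 1 min
Fri: 10:16–15:39 = 5 h 23 min; less 45 min break → 4 h 38 min
Total: 7 h 14 min + 4 h 8 min + 4 h 53 min + 8 h 1 min + 4 h 38 min = 28 h 54 min.

28.90 hours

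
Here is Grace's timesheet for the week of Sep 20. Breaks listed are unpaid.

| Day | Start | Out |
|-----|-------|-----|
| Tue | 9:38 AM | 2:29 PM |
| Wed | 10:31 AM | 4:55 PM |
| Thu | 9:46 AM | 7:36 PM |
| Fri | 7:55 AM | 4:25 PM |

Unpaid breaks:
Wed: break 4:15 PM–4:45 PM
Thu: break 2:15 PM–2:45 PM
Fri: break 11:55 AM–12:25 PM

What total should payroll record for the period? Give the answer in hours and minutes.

28 h 5 min

Tue: 9:38 AM–2:29 PM = 4 h 51 min
Wed: 10:31 AM–4:55 PM = 6 h 24 min; less 30 min break → 5 h 54 min
Thu: 9:46 AM–7:36 PM = 9 h 50 min; less 30 min break → 9 h 20 min
Fri: 7:55 AM–4:25 PM = 8 h 30 min; less 30 min break → 8 h 0 min
Total: 4 h 51 min + 5 h 54 min + 9 h 20 min + 8 h 0 min = 28 h 5 min.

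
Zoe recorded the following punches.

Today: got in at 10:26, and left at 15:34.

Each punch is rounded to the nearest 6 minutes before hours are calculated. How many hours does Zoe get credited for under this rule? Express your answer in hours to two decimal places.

Today: in 10:26→10:24, out 15:34→15:36; 5 h 12 min

5.20 hours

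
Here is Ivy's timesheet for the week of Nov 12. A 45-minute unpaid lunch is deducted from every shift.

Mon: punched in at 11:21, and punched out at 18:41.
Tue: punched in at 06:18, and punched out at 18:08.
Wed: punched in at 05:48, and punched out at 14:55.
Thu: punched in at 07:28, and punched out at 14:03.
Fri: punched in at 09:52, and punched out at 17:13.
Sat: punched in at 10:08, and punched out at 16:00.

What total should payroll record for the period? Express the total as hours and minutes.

43 h 35 min

Mon: 11:21–18:41 = 7 h 20 min; less 45 min break → 6 h 35 min
Tue: 06:18–18:08 = 11 h 50 min; less 45 min break → 11 h 5 min
Wed: 05:48–14:55 = 9 h 7 min; less 45 min break → 8 h 22 min
Thu: 07:28–14:03 = 6 h 35 min; less 45 min break → 5 h 50 min
Fri: 09:52–17:13 = 7 h 21 min; less 45 min break → 6 h 36 min
Sat: 10:08–16:00 = 5 h 52 min; less 45 min break → 5 h 7 min
Total: 6 h 35 min + 11 h 5 min + 8 h 22 min + 5 h 50 min + 6 h 36 min + 5 h 7 min = 43 h 35 min.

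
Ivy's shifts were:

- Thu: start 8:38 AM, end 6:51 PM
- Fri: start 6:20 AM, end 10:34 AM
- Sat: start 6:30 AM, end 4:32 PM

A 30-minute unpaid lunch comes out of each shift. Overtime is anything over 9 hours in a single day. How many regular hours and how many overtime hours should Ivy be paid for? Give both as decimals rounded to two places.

Regular 21.73 hours, overtime 1.25 hours

Thu: 8:38 AM–6:51 PM = 10 h 13 min; less 30 min break → 9 h 43 min
Fri: 6:20 AM–10:34 AM = 4 h 14 min; less 30 min break → 3 h 44 min
Sat: 6:30 AM–4:32 PM = 10 h 2 min; less 30 min break → 9 h 32 min
Thu reg 9 h 0 min / OT 0 h 43 min; Fri reg 3 h 44 min / OT 0 h 0 min; Sat reg 9 h 0 min / OT 0 h 32 min.
Totals: regular 21 h 44 min, overtime 1 h 15 min.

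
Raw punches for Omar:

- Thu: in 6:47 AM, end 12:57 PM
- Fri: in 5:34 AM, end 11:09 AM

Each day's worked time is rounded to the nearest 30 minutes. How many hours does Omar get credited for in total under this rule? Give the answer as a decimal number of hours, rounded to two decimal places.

Thu: 6:47 AM–12:57 PM = 6 h 10 min → rounds to 6 h 0 min
Fri: 5:34 AM–11:09 AM = 5 h 35 min → rounds to 5 h 30 min
Total credited: 11 h 30 min.

11.50 hours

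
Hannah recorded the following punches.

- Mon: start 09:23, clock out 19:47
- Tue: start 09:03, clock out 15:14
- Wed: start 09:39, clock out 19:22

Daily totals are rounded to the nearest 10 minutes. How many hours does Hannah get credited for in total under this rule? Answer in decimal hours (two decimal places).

26.17 hours

Mon: 09:23–19:47 = 10 h 24 min → rounds to 10 h 20 min
Tue: 09:03–15:14 = 6 h 11 min → rounds to 6 h 10 min
Wed: 09:39–19:22 = 9 h 43 min → rounds to 9 h 40 min
Total credited: 26 h 10 min.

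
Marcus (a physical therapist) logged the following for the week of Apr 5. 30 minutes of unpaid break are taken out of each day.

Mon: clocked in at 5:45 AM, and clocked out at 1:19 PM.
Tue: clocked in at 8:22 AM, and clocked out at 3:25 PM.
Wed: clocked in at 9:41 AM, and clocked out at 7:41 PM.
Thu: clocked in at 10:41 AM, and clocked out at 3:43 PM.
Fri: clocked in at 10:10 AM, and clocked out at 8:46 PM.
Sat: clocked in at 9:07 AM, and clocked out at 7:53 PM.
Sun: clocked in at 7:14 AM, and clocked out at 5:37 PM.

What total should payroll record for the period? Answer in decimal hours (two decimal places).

57.90 hours

Mon: 5:45 AM–1:19 PM = 7 h 34 min; less 30 min break → 7 h 4 min
Tue: 8:22 AM–3:25 PM = 7 h 3 min; less 30 min break → 6 h 33 min
Wed: 9:41 AM–7:41 PM = 10 h 0 min; less 30 min break → 9 h 30 min
Thu: 10:41 AM–3:43 PM = 5 h 2 min; less 30 min break → 4 h 32 min
Fri: 10:10 AM–8:46 PM = 10 h 36 min; less 30 min break → 10 h 6 min
Sat: 9:07 AM–7:53 PM = 10 h 46 min; less 30 min break → 10 h 16 min
Sun: 7:14 AM–5:37 PM = 10 h 23 min; less 30 min break → 9 h 53 min
Total: 7 h 4 min + 6 h 33 min + 9 h 30 min + 4 h 32 min + 10 h 6 min + 10 h 16 min + 9 h 53 min = 57 h 54 min.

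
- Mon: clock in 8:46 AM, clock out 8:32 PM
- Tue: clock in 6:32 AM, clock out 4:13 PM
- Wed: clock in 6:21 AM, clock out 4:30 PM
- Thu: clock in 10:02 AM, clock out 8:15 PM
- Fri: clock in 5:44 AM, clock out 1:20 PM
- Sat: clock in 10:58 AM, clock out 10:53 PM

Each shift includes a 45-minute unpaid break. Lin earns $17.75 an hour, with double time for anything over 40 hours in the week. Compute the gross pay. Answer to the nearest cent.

Mon: 8:46 AM–8:32 PM = 11 h 46 min; less 45 min break → 11 h 1 min
Tue: 6:32 AM–4:13 PM = 9 h 41 min; less 45 min break → 8 h 56 min
Wed: 6:21 AM–4:30 PM = 10 h 9 min; less 45 min break → 9 h 24 min
Thu: 10:02 AM–8:15 PM = 10 h 13 min; less 45 min break → 9 h 28 min
Fri: 5:44 AM–1:20 PM = 7 h 36 min; less 45 min break → 6 h 51 min
Sat: 10:58 AM–10:53 PM = 11 h 55 min; less 45 min break → 11 h 10 min
Total worked: 56 h 50 min = 3410 min.
Regular 40 h 0 min = 2400 min at $17.75/h; overtime 16 h 50 min = 1010 min at $35.50/h.
Pay = (2400 × $17.75 + 1010 × $35.50) ÷ 60 = $1307.58.

$1307.58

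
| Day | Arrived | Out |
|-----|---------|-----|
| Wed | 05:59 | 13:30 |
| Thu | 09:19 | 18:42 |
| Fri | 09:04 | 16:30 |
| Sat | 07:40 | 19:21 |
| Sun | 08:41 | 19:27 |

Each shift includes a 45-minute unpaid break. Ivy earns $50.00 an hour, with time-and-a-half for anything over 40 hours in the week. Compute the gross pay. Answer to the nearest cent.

$2227.50

Wed: 05:59–13:30 = 7 h 31 min; less 45 min break → 6 h 46 min
Thu: 09:19–18:42 = 9 h 23 min; less 45 min break → 8 h 38 min
Fri: 09:04–16:30 = 7 h 26 min; less 45 min break → 6 h 41 min
Sat: 07:40–19:21 = 11 h 41 min; less 45 min break → 10 h 56 min
Sun: 08:41–19:27 = 10 h 46 min; less 45 min break → 10 h 1 min
Total worked: 43 h 2 min = 2582 min.
Regular 40 h 0 min = 2400 min at $50.00/h; overtime 3 h 2 min = 182 min at $75.00/h.
Pay = (2400 × $50.00 + 182 × $75.00) ÷ 60 = $2227.50.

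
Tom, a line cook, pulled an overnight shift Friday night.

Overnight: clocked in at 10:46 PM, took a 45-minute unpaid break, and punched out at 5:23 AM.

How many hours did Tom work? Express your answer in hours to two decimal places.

5.87 hours

Overnight: 10:46 PM → midnight = 1 h 14 min; midnight → 5:23 AM = 5 h 23 min; span 6 h 37 min; less 45 min break → 5 h 52 min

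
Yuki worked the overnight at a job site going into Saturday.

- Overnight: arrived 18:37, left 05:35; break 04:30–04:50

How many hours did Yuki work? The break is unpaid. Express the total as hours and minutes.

Overnight: 18:37 → midnight = 5 h 23 min; midnight → 05:35 = 5 h 35 min; span 10 h 58 min; less 20 min break → 10 h 38 min

10 h 38 min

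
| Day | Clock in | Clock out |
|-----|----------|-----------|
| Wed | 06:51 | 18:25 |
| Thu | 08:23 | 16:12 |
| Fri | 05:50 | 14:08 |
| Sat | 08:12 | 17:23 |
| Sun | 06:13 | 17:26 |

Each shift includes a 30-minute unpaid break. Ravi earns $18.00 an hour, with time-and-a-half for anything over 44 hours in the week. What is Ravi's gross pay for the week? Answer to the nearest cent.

Wed: 06:51–18:25 = 11 h 34 min; less 30 min break → 11 h 4 min
Thu: 08:23–16:12 = 7 h 49 min; less 30 min break → 7 h 19 min
Fri: 05:50–14:08 = 8 h 18 min; less 30 min break → 7 h 48 min
Sat: 08:12–17:23 = 9 h 11 min; less 30 min break → 8 h 41 min
Sun: 06:13–17:26 = 11 h 13 min; less 30 min break → 10 h 43 min
Total worked: 45 h 35 min = 2735 min.
Regular 44 h 0 min = 2640 min at $18.00/h; overtime 1 h 35 min = 95 min at $27.00/h.
Pay = (2640 × $18.00 + 95 × $27.00) ÷ 60 = $834.75.

$834.75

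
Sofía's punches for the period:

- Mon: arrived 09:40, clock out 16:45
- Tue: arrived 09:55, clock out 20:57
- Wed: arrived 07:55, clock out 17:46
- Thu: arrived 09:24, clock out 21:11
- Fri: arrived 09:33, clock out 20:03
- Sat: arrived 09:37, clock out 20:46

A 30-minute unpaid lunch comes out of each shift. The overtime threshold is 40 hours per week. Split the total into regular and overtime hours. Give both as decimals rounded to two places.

Regular 40.00 hours, overtime 18.40 hours

Mon: 09:40–16:45 = 7 h 5 min; less 30 min break → 6 h 35 min
Tue: 09:55–20:57 = 11 h 2 min; less 30 min break → 10 h 32 min
Wed: 07:55–17:46 = 9 h 51 min; less 30 min break → 9 h 21 min
Thu: 09:24–21:11 = 11 h 47 min; less 30 min break → 11 h 17 min
Fri: 09:33–20:03 = 10 h 30 min; less 30 min break → 10 h 0 min
Sat: 09:37–20:46 = 11 h 9 min; less 30 min break → 10 h 39 min
Total worked: 58 h 24 min = 58.40 h.
Threshold 40 h → overtime 18 h 24 min, regular 40 h 0 min.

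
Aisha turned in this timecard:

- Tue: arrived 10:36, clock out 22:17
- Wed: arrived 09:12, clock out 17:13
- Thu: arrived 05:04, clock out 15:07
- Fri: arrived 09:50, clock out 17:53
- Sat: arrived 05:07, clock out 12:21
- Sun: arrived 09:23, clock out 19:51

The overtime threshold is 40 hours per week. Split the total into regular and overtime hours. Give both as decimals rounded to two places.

Regular 40.00 hours, overtime 15.50 hours

Tue: 10:36–22:17 = 11 h 41 min
Wed: 09:12–17:13 = 8 h 1 min
Thu: 05:04–15:07 = 10 h 3 min
Fri: 09:50–17:53 = 8 h 3 min
Sat: 05:07–12:21 = 7 h 14 min
Sun: 09:23–19:51 = 10 h 28 min
Total worked: 55 h 30 min = 55.50 h.
Threshold 40 h → overtime 15 h 30 min, regular 40 h 0 min.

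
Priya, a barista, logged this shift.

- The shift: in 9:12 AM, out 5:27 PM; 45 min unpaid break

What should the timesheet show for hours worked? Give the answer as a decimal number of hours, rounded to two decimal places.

The shift: 9:12 AM–5:27 PM = 8 h 15 min; less 45 min break → 7 h 30 min

7.50 hours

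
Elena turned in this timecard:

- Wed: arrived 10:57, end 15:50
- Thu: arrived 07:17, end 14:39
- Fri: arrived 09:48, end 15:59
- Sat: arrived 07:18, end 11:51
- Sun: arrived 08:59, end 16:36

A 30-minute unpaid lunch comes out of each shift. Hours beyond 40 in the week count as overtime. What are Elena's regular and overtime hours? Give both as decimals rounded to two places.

Regular 28.10 hours, overtime 0.00 hours

Wed: 10:57–15:50 = 4 h 53 min; less 30 min break → 4 h 23 min
Thu: 07:17–14:39 = 7 h 22 min; less 30 min break → 6 h 52 min
Fri: 09:48–15:59 = 6 h 11 min; less 30 min break → 5 h 41 min
Sat: 07:18–11:51 = 4 h 33 min; less 30 min break → 4 h 3 min
Sun: 08:59–16:36 = 7 h 37 min; less 30 min break → 7 h 7 min
Total worked: 28 h 6 min = 28.10 h.
Threshold 40 h → overtime 0 h 0 min, regular 28 h 6 min.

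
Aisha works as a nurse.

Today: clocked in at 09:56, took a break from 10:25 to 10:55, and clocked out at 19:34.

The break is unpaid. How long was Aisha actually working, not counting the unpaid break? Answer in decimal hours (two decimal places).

Today: 09:56–19:34 = 9 h 38 min; less 30 min break → 9 h 8 min

9.13 hours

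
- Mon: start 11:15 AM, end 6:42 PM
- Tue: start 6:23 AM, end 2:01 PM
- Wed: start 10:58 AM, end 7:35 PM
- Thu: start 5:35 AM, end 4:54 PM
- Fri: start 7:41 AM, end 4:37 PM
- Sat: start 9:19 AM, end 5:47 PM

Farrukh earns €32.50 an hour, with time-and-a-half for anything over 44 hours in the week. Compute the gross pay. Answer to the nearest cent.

€1840.31

Mon: 11:15 AM–6:42 PM = 7 h 27 min
Tue: 6:23 AM–2:01 PM = 7 h 38 min
Wed: 10:58 AM–7:35 PM = 8 h 37 min
Thu: 5:35 AM–4:54 PM = 11 h 19 min
Fri: 7:41 AM–4:37 PM = 8 h 56 min
Sat: 9:19 AM–5:47 PM = 8 h 28 min
Total worked: 52 h 25 min = 3145 min.
Regular 44 h 0 min = 2640 min at €32.50/h; overtime 8 h 25 min = 505 min at €48.75/h.
Pay = (2640 × €32.50 + 505 × €48.75) ÷ 60 = €1840.31.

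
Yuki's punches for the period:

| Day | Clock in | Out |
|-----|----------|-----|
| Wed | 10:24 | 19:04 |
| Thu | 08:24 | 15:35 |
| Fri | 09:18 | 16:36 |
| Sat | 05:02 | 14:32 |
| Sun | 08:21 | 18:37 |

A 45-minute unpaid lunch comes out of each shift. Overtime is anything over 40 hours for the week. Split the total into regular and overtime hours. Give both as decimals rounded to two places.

Regular 39.17 hours, overtime 0.00 hours

Wed: 10:24–19:04 = 8 h 40 min; less 45 min break → 7 h 55 min
Thu: 08:24–15:35 = 7 h 11 min; less 45 min break → 6 h 26 min
Fri: 09:18–16:36 = 7 h 18 min; less 45 min break → 6 h 33 min
Sat: 05:02–14:32 = 9 h 30 min; less 45 min break → 8 h 45 min
Sun: 08:21–18:37 = 10 h 16 min; less 45 min break → 9 h 31 min
Total worked: 39 h 10 min = 39.17 h.
Threshold 40 h → overtime 0 h 0 min, regular 39 h 10 min.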